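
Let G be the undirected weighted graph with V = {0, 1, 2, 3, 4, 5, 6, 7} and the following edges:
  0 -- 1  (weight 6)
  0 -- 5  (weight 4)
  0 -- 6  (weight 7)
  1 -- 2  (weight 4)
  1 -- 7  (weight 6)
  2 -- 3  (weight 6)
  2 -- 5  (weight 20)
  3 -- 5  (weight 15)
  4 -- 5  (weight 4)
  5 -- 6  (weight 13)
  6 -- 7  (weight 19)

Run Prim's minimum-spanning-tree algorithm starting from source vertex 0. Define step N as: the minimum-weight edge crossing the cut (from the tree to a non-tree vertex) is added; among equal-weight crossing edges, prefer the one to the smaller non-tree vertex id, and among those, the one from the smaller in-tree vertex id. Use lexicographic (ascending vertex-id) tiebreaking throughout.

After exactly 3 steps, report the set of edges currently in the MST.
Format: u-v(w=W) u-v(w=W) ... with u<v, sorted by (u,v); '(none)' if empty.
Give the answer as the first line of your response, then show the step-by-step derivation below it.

0-1(w=6) 0-5(w=4) 4-5(w=4)

step 1: add edge 0-5 (w=4); MST = {0-5(w=4)}
step 2: add edge 4-5 (w=4); MST = {0-5(w=4) 4-5(w=4)}
step 3: add edge 0-1 (w=6); MST = {0-1(w=6) 0-5(w=4) 4-5(w=4)}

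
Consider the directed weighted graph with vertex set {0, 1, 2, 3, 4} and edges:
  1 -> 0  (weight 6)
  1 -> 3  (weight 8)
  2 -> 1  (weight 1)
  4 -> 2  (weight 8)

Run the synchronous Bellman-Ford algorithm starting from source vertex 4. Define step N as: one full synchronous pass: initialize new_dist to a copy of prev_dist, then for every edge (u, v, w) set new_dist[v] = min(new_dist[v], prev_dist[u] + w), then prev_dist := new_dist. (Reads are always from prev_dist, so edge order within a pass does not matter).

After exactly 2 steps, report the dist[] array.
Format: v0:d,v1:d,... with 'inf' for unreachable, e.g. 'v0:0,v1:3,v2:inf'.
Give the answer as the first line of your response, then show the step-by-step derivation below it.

v0:inf,v1:9,v2:8,v3:inf,v4:0

step 1: dist = v0:inf,v1:inf,v2:8,v3:inf,v4:0
step 2: dist = v0:inf,v1:9,v2:8,v3:inf,v4:0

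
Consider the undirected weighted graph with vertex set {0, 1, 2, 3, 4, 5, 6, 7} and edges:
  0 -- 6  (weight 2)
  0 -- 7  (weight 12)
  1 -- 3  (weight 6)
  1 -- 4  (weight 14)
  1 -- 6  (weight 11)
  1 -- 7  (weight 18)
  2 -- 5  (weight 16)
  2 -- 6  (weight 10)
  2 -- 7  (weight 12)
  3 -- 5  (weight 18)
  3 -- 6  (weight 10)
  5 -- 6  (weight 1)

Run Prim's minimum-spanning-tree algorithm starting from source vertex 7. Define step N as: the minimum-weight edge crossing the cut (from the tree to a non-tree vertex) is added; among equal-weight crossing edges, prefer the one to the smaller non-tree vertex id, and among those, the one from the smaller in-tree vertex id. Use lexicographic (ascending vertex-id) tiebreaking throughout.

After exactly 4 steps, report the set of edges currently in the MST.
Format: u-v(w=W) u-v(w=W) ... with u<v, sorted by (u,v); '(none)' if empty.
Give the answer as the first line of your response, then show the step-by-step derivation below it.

0-6(w=2) 0-7(w=12) 2-6(w=10) 5-6(w=1)

step 1: add edge 0-7 (w=12); MST = {0-7(w=12)}
step 2: add edge 0-6 (w=2); MST = {0-6(w=2) 0-7(w=12)}
step 3: add edge 5-6 (w=1); MST = {0-6(w=2) 0-7(w=12) 5-6(w=1)}
step 4: add edge 2-6 (w=10); MST = {0-6(w=2) 0-7(w=12) 2-6(w=10) 5-6(w=1)}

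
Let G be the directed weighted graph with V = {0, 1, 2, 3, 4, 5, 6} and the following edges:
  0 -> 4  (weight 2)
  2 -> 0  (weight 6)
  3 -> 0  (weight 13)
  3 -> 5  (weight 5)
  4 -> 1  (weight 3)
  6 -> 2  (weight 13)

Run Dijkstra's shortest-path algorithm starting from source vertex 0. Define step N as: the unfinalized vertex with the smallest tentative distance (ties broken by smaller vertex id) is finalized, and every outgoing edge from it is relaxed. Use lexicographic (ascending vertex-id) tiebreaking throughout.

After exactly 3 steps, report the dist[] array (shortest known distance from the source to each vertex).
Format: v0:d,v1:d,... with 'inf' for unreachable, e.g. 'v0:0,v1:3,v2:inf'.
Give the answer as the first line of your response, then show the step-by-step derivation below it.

v0:0,v1:5,v2:inf,v3:inf,v4:2,v5:inf,v6:inf

step 1: dist = v0:0,v1:inf,v2:inf,v3:inf,v4:2,v5:inf,v6:inf
step 2: dist = v0:0,v1:5,v2:inf,v3:inf,v4:2,v5:inf,v6:inf
step 3: dist = v0:0,v1:5,v2:inf,v3:inf,v4:2,v5:inf,v6:inf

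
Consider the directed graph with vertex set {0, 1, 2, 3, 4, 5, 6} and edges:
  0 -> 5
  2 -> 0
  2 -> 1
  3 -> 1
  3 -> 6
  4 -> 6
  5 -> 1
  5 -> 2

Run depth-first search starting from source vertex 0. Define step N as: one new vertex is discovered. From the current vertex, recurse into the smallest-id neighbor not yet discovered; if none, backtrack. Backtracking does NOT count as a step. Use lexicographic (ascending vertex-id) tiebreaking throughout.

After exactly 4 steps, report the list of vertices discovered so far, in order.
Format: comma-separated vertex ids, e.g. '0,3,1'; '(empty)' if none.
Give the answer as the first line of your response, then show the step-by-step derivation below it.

0,5,1,2

step 1: discover 0; path=0; order=0
step 2: discover 5; path=0>5; order=0,5
step 3: discover 1; path=0>5>1; order=0,5,1
step 4: discover 2; path=0>5>2; order=0,5,1,2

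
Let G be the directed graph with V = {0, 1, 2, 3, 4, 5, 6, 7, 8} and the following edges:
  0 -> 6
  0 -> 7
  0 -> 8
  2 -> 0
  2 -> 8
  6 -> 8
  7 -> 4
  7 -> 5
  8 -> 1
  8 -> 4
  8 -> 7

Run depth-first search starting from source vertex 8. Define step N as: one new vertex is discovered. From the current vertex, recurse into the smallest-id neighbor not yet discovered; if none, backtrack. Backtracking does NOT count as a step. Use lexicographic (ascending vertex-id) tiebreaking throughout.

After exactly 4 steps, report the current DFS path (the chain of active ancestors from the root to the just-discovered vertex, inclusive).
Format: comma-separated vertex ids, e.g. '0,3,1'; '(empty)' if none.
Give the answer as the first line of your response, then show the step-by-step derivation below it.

8,7

step 1: discover 8; path=8; order=8
step 2: discover 1; path=8>1; order=8,1
step 3: discover 4; path=8>4; order=8,1,4
step 4: discover 7; path=8>7; order=8,1,4,7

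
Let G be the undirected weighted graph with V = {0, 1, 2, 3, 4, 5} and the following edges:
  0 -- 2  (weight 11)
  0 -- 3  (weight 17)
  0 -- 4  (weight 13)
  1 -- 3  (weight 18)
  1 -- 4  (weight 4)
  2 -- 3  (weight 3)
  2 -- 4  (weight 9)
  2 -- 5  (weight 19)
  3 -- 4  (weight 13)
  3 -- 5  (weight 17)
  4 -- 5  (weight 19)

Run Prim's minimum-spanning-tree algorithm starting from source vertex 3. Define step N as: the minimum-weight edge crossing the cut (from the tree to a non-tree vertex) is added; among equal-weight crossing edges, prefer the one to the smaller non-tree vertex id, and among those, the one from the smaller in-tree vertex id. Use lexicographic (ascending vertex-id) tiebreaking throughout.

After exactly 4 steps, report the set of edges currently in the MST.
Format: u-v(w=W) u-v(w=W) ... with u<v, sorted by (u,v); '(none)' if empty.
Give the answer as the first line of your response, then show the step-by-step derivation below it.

0-2(w=11) 1-4(w=4) 2-3(w=3) 2-4(w=9)

step 1: add edge 2-3 (w=3); MST = {2-3(w=3)}
step 2: add edge 2-4 (w=9); MST = {2-3(w=3) 2-4(w=9)}
step 3: add edge 1-4 (w=4); MST = {1-4(w=4) 2-3(w=3) 2-4(w=9)}
step 4: add edge 0-2 (w=11); MST = {0-2(w=11) 1-4(w=4) 2-3(w=3) 2-4(w=9)}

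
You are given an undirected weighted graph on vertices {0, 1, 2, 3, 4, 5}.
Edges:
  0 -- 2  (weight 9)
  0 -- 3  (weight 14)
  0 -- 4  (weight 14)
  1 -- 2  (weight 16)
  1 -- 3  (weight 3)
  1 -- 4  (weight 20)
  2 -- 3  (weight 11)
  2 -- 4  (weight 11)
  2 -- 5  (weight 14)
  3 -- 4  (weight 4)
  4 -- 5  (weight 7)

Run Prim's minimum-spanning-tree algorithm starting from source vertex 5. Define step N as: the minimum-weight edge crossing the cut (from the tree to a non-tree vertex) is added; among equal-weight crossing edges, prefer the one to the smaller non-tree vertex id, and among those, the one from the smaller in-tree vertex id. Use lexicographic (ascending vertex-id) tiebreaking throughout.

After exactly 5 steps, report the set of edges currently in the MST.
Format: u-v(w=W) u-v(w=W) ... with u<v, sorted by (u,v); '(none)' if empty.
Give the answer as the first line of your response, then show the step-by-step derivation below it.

0-2(w=9) 1-3(w=3) 2-3(w=11) 3-4(w=4) 4-5(w=7)

step 1: add edge 4-5 (w=7); MST = {4-5(w=7)}
step 2: add edge 3-4 (w=4); MST = {3-4(w=4) 4-5(w=7)}
step 3: add edge 1-3 (w=3); MST = {1-3(w=3) 3-4(w=4) 4-5(w=7)}
step 4: add edge 2-3 (w=11); MST = {1-3(w=3) 2-3(w=11) 3-4(w=4) 4-5(w=7)}
step 5: add edge 0-2 (w=9); MST = {0-2(w=9) 1-3(w=3) 2-3(w=11) 3-4(w=4) 4-5(w=7)}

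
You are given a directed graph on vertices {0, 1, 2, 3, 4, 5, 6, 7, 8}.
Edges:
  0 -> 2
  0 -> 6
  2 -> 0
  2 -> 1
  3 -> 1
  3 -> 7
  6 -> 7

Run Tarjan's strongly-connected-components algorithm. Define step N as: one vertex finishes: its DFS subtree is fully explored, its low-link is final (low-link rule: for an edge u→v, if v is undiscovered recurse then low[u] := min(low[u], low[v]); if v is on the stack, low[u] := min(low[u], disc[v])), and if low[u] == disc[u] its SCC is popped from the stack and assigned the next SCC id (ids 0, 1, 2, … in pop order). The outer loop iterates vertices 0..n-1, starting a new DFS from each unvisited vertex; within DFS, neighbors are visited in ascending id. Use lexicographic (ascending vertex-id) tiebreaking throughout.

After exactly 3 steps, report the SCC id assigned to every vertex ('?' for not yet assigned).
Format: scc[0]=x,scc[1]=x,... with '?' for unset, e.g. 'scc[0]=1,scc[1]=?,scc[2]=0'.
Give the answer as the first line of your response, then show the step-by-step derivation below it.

scc[0]=?,scc[1]=0,scc[2]=?,scc[3]=?,scc[4]=?,scc[5]=?,scc[6]=?,scc[7]=1,scc[8]=?

step 1: low=(low[0]=0,low[1]=2,low[2]=0,low[3]=?,low[4]=?,low[5]=?,low[6]=?,low[7]=?,low[8]=?); scc=(scc[0]=?,scc[1]=0,scc[2]=?,scc[3]=?,scc[4]=?,scc[5]=?,scc[6]=?,scc[7]=?,scc[8]=?)
step 2: low=(low[0]=0,low[1]=2,low[2]=0,low[3]=?,low[4]=?,low[5]=?,low[6]=?,low[7]=?,low[8]=?); scc=(scc[0]=?,scc[1]=0,scc[2]=?,scc[3]=?,scc[4]=?,scc[5]=?,scc[6]=?,scc[7]=?,scc[8]=?)
step 3: low=(low[0]=0,low[1]=2,low[2]=0,low[3]=?,low[4]=?,low[5]=?,low[6]=3,low[7]=4,low[8]=?); scc=(scc[0]=?,scc[1]=0,scc[2]=?,scc[3]=?,scc[4]=?,scc[5]=?,scc[6]=?,scc[7]=1,scc[8]=?)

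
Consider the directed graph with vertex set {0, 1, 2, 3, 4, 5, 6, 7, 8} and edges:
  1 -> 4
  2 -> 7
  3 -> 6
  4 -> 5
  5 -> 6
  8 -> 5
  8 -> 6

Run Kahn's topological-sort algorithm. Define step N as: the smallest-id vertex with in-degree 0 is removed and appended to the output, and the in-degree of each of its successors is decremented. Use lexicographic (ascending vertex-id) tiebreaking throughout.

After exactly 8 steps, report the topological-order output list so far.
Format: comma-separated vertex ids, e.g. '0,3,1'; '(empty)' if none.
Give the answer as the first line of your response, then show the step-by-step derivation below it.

0,1,2,3,4,7,8,5

step 1: output 0; order=[0]; indeg=(0,0,0,0,1,2,3,1,0)
step 2: output 1; order=[0,1]; indeg=(0,0,0,0,0,2,3,1,0)
step 3: output 2; order=[0,1,2]; indeg=(0,0,0,0,0,2,3,0,0)
step 4: output 3; order=[0,1,2,3]; indeg=(0,0,0,0,0,2,2,0,0)
step 5: output 4; order=[0,1,2,3,4]; indeg=(0,0,0,0,0,1,2,0,0)
step 6: output 7; order=[0,1,2,3,4,7]; indeg=(0,0,0,0,0,1,2,0,0)
step 7: output 8; order=[0,1,2,3,4,7,8]; indeg=(0,0,0,0,0,0,1,0,0)
step 8: output 5; order=[0,1,2,3,4,7,8,5]; indeg=(0,0,0,0,0,0,0,0,0)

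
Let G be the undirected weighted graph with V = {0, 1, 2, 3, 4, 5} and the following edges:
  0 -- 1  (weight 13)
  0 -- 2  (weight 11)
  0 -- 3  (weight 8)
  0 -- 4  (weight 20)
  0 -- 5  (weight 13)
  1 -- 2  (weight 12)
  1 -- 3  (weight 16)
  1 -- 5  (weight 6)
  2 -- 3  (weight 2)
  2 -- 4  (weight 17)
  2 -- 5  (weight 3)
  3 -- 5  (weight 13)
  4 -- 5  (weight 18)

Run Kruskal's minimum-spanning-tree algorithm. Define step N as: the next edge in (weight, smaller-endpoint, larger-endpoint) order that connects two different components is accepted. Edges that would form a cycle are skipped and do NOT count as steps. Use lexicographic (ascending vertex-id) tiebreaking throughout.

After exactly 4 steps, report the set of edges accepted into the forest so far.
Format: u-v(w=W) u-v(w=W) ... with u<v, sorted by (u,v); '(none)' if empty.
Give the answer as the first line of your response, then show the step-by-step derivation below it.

0-3(w=8) 1-5(w=6) 2-3(w=2) 2-5(w=3)

step 1: add edge 2-3 (w=2); MST = {2-3(w=2)}
step 2: add edge 2-5 (w=3); MST = {2-3(w=2) 2-5(w=3)}
step 3: add edge 1-5 (w=6); MST = {1-5(w=6) 2-3(w=2) 2-5(w=3)}
step 4: add edge 0-3 (w=8); MST = {0-3(w=8) 1-5(w=6) 2-3(w=2) 2-5(w=3)}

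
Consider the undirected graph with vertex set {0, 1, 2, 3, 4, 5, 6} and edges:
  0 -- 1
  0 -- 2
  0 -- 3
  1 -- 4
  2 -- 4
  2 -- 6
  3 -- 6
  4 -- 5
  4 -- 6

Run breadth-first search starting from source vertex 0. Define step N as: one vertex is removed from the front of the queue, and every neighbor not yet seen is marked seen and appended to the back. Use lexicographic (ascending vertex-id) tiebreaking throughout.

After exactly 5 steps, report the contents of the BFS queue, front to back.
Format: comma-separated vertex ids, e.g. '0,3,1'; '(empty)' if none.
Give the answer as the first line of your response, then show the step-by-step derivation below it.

6,5

step 1: dequeue 0; queue=[1,2,3]; order=0
step 2: dequeue 1; queue=[2,3,4]; order=0,1
step 3: dequeue 2; queue=[3,4,6]; order=0,1,2
step 4: dequeue 3; queue=[4,6]; order=0,1,2,3
step 5: dequeue 4; queue=[6,5]; order=0,1,2,3,4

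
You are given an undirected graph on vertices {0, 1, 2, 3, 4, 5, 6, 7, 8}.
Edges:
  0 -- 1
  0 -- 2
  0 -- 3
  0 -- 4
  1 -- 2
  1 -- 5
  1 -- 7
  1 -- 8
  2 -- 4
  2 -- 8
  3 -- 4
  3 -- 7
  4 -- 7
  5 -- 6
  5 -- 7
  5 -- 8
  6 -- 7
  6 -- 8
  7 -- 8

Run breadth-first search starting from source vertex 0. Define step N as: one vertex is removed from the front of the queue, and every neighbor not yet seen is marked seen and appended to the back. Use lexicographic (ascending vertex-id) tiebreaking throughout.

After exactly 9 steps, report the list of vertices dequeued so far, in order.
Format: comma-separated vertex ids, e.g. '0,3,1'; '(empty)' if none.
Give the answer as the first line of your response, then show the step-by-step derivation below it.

0,1,2,3,4,5,7,8,6

step 1: dequeue 0; queue=[1,2,3,4]; order=0
step 2: dequeue 1; queue=[2,3,4,5,7,8]; order=0,1
step 3: dequeue 2; queue=[3,4,5,7,8]; order=0,1,2
step 4: dequeue 3; queue=[4,5,7,8]; order=0,1,2,3
step 5: dequeue 4; queue=[5,7,8]; order=0,1,2,3,4
step 6: dequeue 5; queue=[7,8,6]; order=0,1,2,3,4,5
step 7: dequeue 7; queue=[8,6]; order=0,1,2,3,4,5,7
step 8: dequeue 8; queue=[6]; order=0,1,2,3,4,5,7,8
step 9: dequeue 6; queue=[(empty)]; order=0,1,2,3,4,5,7,8,6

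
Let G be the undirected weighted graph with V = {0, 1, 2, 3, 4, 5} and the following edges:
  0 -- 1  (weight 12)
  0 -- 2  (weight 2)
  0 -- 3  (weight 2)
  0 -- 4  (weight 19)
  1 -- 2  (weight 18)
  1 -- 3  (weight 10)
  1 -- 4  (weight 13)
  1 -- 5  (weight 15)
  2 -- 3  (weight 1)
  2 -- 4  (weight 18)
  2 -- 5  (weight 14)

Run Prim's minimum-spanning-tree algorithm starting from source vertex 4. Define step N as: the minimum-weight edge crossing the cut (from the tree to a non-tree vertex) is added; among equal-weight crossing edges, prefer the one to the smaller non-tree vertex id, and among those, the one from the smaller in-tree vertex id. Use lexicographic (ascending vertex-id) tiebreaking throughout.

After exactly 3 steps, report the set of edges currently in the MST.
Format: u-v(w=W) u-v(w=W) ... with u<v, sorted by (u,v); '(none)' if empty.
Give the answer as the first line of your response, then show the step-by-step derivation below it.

1-3(w=10) 1-4(w=13) 2-3(w=1)

step 1: add edge 1-4 (w=13); MST = {1-4(w=13)}
step 2: add edge 1-3 (w=10); MST = {1-3(w=10) 1-4(w=13)}
step 3: add edge 2-3 (w=1); MST = {1-3(w=10) 1-4(w=13) 2-3(w=1)}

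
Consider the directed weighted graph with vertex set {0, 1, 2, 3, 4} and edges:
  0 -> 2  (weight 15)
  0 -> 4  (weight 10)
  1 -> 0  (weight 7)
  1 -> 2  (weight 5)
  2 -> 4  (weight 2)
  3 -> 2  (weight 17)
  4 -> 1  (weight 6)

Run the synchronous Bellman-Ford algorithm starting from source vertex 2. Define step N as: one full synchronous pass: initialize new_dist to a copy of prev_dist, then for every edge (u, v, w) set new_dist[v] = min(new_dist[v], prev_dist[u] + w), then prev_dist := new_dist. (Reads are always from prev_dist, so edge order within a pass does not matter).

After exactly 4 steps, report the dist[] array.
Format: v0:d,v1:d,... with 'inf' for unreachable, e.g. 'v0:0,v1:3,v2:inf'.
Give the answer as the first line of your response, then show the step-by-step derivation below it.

v0:15,v1:8,v2:0,v3:inf,v4:2

step 1: dist = v0:inf,v1:inf,v2:0,v3:inf,v4:2
step 2: dist = v0:inf,v1:8,v2:0,v3:inf,v4:2
step 3: dist = v0:15,v1:8,v2:0,v3:inf,v4:2
step 4: dist = v0:15,v1:8,v2:0,v3:inf,v4:2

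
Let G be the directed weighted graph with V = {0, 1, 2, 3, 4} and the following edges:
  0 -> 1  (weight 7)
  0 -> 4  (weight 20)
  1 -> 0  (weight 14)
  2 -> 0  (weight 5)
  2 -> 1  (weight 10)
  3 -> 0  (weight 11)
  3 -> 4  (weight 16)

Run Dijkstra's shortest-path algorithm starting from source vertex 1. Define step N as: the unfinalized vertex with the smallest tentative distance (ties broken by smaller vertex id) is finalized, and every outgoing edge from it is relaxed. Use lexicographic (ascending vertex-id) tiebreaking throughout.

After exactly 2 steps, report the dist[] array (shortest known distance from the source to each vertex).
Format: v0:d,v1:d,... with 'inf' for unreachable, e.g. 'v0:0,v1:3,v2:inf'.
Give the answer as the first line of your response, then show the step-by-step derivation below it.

v0:14,v1:0,v2:inf,v3:inf,v4:34

step 1: dist = v0:14,v1:0,v2:inf,v3:inf,v4:inf
step 2: dist = v0:14,v1:0,v2:inf,v3:inf,v4:34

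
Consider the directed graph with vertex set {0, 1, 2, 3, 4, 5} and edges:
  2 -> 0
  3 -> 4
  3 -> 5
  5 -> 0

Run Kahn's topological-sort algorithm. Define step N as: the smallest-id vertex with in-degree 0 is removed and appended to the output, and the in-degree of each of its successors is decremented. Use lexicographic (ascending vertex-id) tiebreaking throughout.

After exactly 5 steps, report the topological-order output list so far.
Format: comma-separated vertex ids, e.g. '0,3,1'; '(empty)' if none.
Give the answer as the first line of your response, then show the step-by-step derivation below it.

1,2,3,4,5

step 1: output 1; order=[1]; indeg=(2,0,0,0,1,1)
step 2: output 2; order=[1,2]; indeg=(1,0,0,0,1,1)
step 3: output 3; order=[1,2,3]; indeg=(1,0,0,0,0,0)
step 4: output 4; order=[1,2,3,4]; indeg=(1,0,0,0,0,0)
step 5: output 5; order=[1,2,3,4,5]; indeg=(0,0,0,0,0,0)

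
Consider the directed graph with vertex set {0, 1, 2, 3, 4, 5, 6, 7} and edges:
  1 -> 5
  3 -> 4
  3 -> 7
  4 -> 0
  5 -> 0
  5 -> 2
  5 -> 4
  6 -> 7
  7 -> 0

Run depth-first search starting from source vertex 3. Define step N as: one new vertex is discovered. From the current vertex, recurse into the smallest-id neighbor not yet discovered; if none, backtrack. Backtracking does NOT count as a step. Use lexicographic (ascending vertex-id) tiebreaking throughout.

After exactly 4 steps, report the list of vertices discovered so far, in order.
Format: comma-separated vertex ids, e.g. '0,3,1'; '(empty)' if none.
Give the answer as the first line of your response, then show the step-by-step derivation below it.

3,4,0,7

step 1: discover 3; path=3; order=3
step 2: discover 4; path=3>4; order=3,4
step 3: discover 0; path=3>4>0; order=3,4,0
step 4: discover 7; path=3>7; order=3,4,0,7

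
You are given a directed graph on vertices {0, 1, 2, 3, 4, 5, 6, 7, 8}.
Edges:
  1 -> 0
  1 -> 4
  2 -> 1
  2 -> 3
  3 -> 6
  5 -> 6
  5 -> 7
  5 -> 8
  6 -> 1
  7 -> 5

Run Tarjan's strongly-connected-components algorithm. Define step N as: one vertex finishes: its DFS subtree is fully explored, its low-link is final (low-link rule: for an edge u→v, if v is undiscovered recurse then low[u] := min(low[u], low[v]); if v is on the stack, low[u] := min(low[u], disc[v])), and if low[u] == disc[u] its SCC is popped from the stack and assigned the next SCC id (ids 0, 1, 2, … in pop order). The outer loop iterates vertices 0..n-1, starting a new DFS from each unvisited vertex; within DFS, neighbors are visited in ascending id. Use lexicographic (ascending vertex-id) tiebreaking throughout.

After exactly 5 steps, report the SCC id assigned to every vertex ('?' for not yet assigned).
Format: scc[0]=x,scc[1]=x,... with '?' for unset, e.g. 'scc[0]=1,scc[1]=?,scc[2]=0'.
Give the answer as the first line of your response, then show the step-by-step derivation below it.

scc[0]=0,scc[1]=2,scc[2]=?,scc[3]=4,scc[4]=1,scc[5]=?,scc[6]=3,scc[7]=?,scc[8]=?

step 1: low=(low[0]=0,low[1]=?,low[2]=?,low[3]=?,low[4]=?,low[5]=?,low[6]=?,low[7]=?,low[8]=?); scc=(scc[0]=0,scc[1]=?,scc[2]=?,scc[3]=?,scc[4]=?,scc[5]=?,scc[6]=?,scc[7]=?,scc[8]=?)
step 2: low=(low[0]=0,low[1]=1,low[2]=?,low[3]=?,low[4]=2,low[5]=?,low[6]=?,low[7]=?,low[8]=?); scc=(scc[0]=0,scc[1]=?,scc[2]=?,scc[3]=?,scc[4]=1,scc[5]=?,scc[6]=?,scc[7]=?,scc[8]=?)
step 3: low=(low[0]=0,low[1]=1,low[2]=?,low[3]=?,low[4]=2,low[5]=?,low[6]=?,low[7]=?,low[8]=?); scc=(scc[0]=0,scc[1]=2,scc[2]=?,scc[3]=?,scc[4]=1,scc[5]=?,scc[6]=?,scc[7]=?,scc[8]=?)
step 4: low=(low[0]=0,low[1]=1,low[2]=3,low[3]=4,low[4]=2,low[5]=?,low[6]=5,low[7]=?,low[8]=?); scc=(scc[0]=0,scc[1]=2,scc[2]=?,scc[3]=?,scc[4]=1,scc[5]=?,scc[6]=3,scc[7]=?,scc[8]=?)
step 5: low=(low[0]=0,low[1]=1,low[2]=3,low[3]=4,low[4]=2,low[5]=?,low[6]=5,low[7]=?,low[8]=?); scc=(scc[0]=0,scc[1]=2,scc[2]=?,scc[3]=4,scc[4]=1,scc[5]=?,scc[6]=3,scc[7]=?,scc[8]=?)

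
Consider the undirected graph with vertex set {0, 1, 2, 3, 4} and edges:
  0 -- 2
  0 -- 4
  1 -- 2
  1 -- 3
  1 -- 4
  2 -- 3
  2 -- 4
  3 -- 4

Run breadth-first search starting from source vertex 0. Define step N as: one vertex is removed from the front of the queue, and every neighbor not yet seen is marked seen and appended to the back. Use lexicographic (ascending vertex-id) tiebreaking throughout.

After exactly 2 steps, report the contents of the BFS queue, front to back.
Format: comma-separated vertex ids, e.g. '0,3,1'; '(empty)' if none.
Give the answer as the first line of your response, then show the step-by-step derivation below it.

4,1,3

step 1: dequeue 0; queue=[2,4]; order=0
step 2: dequeue 2; queue=[4,1,3]; order=0,2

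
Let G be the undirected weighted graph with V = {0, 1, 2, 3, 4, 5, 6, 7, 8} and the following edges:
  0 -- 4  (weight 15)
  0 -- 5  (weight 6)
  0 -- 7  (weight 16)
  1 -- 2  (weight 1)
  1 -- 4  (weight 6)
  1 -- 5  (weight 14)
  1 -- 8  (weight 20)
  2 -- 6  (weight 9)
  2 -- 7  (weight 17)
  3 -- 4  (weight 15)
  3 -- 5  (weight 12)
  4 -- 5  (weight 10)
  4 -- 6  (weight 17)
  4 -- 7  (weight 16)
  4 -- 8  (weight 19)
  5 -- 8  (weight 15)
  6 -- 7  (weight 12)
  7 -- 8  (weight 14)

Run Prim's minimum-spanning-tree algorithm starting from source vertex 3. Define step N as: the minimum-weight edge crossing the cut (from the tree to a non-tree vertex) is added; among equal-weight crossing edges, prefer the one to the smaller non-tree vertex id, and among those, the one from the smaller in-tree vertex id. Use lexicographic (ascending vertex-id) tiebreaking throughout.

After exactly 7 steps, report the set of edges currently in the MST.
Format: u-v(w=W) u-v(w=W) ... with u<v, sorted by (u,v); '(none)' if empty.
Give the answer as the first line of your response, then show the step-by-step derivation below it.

0-5(w=6) 1-2(w=1) 1-4(w=6) 2-6(w=9) 3-5(w=12) 4-5(w=10) 6-7(w=12)

step 1: add edge 3-5 (w=12); MST = {3-5(w=12)}
step 2: add edge 0-5 (w=6); MST = {0-5(w=6) 3-5(w=12)}
step 3: add edge 4-5 (w=10); MST = {0-5(w=6) 3-5(w=12) 4-5(w=10)}
step 4: add edge 1-4 (w=6); MST = {0-5(w=6) 1-4(w=6) 3-5(w=12) 4-5(w=10)}
step 5: add edge 1-2 (w=1); MST = {0-5(w=6) 1-2(w=1) 1-4(w=6) 3-5(w=12) 4-5(w=10)}
step 6: add edge 2-6 (w=9); MST = {0-5(w=6) 1-2(w=1) 1-4(w=6) 2-6(w=9) 3-5(w=12) 4-5(w=10)}
step 7: add edge 6-7 (w=12); MST = {0-5(w=6) 1-2(w=1) 1-4(w=6) 2-6(w=9) 3-5(w=12) 4-5(w=10) 6-7(w=12)}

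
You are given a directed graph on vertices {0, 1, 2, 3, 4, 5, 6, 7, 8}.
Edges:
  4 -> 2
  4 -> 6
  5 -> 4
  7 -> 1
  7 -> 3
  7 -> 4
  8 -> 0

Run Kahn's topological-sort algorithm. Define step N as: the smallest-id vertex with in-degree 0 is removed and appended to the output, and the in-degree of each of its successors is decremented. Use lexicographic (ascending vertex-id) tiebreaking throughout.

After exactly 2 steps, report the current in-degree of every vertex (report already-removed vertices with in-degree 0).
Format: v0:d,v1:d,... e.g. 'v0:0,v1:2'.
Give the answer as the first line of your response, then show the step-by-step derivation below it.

v0:1,v1:0,v2:1,v3:0,v4:0,v5:0,v6:1,v7:0,v8:0

step 1: output 5; order=[5]; indeg=(1,1,1,1,1,0,1,0,0)
step 2: output 7; order=[5,7]; indeg=(1,0,1,0,0,0,1,0,0)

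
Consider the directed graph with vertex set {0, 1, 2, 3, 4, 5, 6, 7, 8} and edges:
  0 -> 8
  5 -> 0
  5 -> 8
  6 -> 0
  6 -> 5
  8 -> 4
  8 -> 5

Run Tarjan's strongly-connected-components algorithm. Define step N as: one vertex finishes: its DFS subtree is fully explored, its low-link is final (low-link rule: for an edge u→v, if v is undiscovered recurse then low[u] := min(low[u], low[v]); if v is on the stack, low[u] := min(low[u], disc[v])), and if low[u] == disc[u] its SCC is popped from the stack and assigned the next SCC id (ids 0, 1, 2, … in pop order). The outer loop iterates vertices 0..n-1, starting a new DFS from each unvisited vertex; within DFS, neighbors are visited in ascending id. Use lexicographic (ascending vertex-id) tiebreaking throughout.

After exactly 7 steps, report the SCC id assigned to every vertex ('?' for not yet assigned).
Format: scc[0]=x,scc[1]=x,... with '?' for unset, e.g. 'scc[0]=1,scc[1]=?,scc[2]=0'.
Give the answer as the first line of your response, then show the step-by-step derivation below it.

scc[0]=1,scc[1]=2,scc[2]=3,scc[3]=4,scc[4]=0,scc[5]=1,scc[6]=?,scc[7]=?,scc[8]=1

step 1: low=(low[0]=0,low[1]=?,low[2]=?,low[3]=?,low[4]=2,low[5]=?,low[6]=?,low[7]=?,low[8]=1); scc=(scc[0]=?,scc[1]=?,scc[2]=?,scc[3]=?,scc[4]=0,scc[5]=?,scc[6]=?,scc[7]=?,scc[8]=?)
step 2: low=(low[0]=0,low[1]=?,low[2]=?,low[3]=?,low[4]=2,low[5]=0,low[6]=?,low[7]=?,low[8]=1); scc=(scc[0]=?,scc[1]=?,scc[2]=?,scc[3]=?,scc[4]=0,scc[5]=?,scc[6]=?,scc[7]=?,scc[8]=?)
step 3: low=(low[0]=0,low[1]=?,low[2]=?,low[3]=?,low[4]=2,low[5]=0,low[6]=?,low[7]=?,low[8]=0); scc=(scc[0]=?,scc[1]=?,scc[2]=?,scc[3]=?,scc[4]=0,scc[5]=?,scc[6]=?,scc[7]=?,scc[8]=?)
step 4: low=(low[0]=0,low[1]=?,low[2]=?,low[3]=?,low[4]=2,low[5]=0,low[6]=?,low[7]=?,low[8]=0); scc=(scc[0]=1,scc[1]=?,scc[2]=?,scc[3]=?,scc[4]=0,scc[5]=1,scc[6]=?,scc[7]=?,scc[8]=1)
step 5: low=(low[0]=0,low[1]=4,low[2]=?,low[3]=?,low[4]=2,low[5]=0,low[6]=?,low[7]=?,low[8]=0); scc=(scc[0]=1,scc[1]=2,scc[2]=?,scc[3]=?,scc[4]=0,scc[5]=1,scc[6]=?,scc[7]=?,scc[8]=1)
step 6: low=(low[0]=0,low[1]=4,low[2]=5,low[3]=?,low[4]=2,low[5]=0,low[6]=?,low[7]=?,low[8]=0); scc=(scc[0]=1,scc[1]=2,scc[2]=3,scc[3]=?,scc[4]=0,scc[5]=1,scc[6]=?,scc[7]=?,scc[8]=1)
step 7: low=(low[0]=0,low[1]=4,low[2]=5,low[3]=6,low[4]=2,low[5]=0,low[6]=?,low[7]=?,low[8]=0); scc=(scc[0]=1,scc[1]=2,scc[2]=3,scc[3]=4,scc[4]=0,scc[5]=1,scc[6]=?,scc[7]=?,scc[8]=1)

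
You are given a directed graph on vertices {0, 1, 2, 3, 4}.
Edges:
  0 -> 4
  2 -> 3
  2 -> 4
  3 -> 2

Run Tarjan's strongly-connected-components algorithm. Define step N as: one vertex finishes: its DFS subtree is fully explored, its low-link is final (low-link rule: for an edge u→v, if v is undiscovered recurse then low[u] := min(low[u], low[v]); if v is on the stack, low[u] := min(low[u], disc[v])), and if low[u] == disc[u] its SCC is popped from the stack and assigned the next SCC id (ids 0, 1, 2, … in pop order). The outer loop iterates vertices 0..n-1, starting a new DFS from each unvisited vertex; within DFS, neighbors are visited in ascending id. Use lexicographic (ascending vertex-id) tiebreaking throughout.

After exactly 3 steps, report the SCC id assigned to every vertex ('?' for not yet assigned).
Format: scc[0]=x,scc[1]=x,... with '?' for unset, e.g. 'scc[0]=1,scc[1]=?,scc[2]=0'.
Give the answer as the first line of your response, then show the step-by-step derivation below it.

scc[0]=1,scc[1]=2,scc[2]=?,scc[3]=?,scc[4]=0

step 1: low=(low[0]=0,low[1]=?,low[2]=?,low[3]=?,low[4]=1); scc=(scc[0]=?,scc[1]=?,scc[2]=?,scc[3]=?,scc[4]=0)
step 2: low=(low[0]=0,low[1]=?,low[2]=?,low[3]=?,low[4]=1); scc=(scc[0]=1,scc[1]=?,scc[2]=?,scc[3]=?,scc[4]=0)
step 3: low=(low[0]=0,low[1]=2,low[2]=?,low[3]=?,low[4]=1); scc=(scc[0]=1,scc[1]=2,scc[2]=?,scc[3]=?,scc[4]=0)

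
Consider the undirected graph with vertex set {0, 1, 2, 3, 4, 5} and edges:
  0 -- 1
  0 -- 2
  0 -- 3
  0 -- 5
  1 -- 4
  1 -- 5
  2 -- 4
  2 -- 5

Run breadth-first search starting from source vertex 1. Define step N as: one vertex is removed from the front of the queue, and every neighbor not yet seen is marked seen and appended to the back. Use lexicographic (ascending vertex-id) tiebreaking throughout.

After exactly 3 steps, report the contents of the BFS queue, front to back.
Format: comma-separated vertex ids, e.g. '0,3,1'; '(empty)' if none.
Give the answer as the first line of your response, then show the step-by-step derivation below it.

5,2,3

step 1: dequeue 1; queue=[0,4,5]; order=1
step 2: dequeue 0; queue=[4,5,2,3]; order=1,0
step 3: dequeue 4; queue=[5,2,3]; order=1,0,4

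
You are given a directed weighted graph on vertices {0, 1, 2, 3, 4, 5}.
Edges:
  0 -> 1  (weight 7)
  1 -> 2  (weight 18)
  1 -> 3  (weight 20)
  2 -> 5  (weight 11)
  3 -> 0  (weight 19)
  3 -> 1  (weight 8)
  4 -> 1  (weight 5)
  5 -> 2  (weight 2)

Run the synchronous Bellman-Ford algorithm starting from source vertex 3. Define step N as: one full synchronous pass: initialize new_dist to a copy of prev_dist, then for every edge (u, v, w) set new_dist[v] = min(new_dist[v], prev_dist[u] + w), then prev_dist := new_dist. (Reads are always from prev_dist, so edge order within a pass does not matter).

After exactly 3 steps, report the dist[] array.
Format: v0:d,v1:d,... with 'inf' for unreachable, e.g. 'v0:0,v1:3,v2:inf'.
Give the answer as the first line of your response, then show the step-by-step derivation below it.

v0:19,v1:8,v2:26,v3:0,v4:inf,v5:37

step 1: dist = v0:19,v1:8,v2:inf,v3:0,v4:inf,v5:inf
step 2: dist = v0:19,v1:8,v2:26,v3:0,v4:inf,v5:inf
step 3: dist = v0:19,v1:8,v2:26,v3:0,v4:inf,v5:37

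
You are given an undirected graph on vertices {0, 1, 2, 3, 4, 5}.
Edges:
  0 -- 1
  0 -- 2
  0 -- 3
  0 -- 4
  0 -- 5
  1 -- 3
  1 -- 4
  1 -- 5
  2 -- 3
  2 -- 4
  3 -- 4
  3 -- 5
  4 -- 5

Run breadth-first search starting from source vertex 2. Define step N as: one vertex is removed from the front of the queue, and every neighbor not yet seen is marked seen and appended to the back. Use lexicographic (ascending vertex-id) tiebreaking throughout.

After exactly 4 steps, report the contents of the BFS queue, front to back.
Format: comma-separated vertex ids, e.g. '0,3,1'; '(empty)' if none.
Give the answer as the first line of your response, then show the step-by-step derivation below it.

1,5

step 1: dequeue 2; queue=[0,3,4]; order=2
step 2: dequeue 0; queue=[3,4,1,5]; order=2,0
step 3: dequeue 3; queue=[4,1,5]; order=2,0,3
step 4: dequeue 4; queue=[1,5]; order=2,0,3,4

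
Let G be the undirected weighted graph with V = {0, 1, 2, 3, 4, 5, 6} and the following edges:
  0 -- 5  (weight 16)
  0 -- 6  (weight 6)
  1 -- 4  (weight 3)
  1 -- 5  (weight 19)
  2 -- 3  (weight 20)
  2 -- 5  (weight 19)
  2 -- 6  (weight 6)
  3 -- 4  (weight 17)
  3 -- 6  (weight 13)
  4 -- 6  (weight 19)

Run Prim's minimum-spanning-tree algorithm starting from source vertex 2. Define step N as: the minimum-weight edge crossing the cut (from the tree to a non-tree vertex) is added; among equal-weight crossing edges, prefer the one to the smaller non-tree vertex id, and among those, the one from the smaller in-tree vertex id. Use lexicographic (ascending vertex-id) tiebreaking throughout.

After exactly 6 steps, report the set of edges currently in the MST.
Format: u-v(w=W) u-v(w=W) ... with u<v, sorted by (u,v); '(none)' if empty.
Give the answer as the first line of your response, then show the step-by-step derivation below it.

0-5(w=16) 0-6(w=6) 1-4(w=3) 2-6(w=6) 3-4(w=17) 3-6(w=13)

step 1: add edge 2-6 (w=6); MST = {2-6(w=6)}
step 2: add edge 0-6 (w=6); MST = {0-6(w=6) 2-6(w=6)}
step 3: add edge 3-6 (w=13); MST = {0-6(w=6) 2-6(w=6) 3-6(w=13)}
step 4: add edge 0-5 (w=16); MST = {0-5(w=16) 0-6(w=6) 2-6(w=6) 3-6(w=13)}
step 5: add edge 3-4 (w=17); MST = {0-5(w=16) 0-6(w=6) 2-6(w=6) 3-4(w=17) 3-6(w=13)}
step 6: add edge 1-4 (w=3); MST = {0-5(w=16) 0-6(w=6) 1-4(w=3) 2-6(w=6) 3-4(w=17) 3-6(w=13)}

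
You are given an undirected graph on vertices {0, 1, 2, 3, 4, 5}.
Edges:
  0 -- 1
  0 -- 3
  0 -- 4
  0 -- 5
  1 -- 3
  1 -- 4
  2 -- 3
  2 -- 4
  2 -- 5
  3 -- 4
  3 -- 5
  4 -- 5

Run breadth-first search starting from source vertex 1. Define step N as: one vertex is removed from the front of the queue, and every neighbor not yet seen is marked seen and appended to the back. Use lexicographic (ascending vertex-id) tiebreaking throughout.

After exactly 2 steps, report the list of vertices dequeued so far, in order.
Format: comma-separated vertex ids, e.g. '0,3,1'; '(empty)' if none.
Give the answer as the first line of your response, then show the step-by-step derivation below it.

1,0

step 1: dequeue 1; queue=[0,3,4]; order=1
step 2: dequeue 0; queue=[3,4,5]; order=1,0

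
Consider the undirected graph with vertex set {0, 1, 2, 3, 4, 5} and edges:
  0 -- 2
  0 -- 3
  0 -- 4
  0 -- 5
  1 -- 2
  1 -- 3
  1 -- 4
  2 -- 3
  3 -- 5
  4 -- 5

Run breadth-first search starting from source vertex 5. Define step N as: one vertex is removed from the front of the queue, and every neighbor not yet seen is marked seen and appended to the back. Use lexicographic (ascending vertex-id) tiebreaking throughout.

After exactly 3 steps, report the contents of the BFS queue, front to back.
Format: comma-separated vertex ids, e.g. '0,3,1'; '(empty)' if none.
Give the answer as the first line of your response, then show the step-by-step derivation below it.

4,2,1

step 1: dequeue 5; queue=[0,3,4]; order=5
step 2: dequeue 0; queue=[3,4,2]; order=5,0
step 3: dequeue 3; queue=[4,2,1]; order=5,0,3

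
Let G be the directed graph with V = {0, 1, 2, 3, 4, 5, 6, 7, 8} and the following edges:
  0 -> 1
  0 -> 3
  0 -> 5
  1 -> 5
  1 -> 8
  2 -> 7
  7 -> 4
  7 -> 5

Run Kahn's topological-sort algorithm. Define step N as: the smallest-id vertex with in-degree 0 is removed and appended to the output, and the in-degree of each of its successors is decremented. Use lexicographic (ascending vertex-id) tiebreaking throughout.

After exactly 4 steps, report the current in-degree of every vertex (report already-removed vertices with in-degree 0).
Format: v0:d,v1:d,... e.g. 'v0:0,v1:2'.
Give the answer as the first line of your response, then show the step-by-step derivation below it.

v0:0,v1:0,v2:0,v3:0,v4:1,v5:1,v6:0,v7:0,v8:0

step 1: output 0; order=[0]; indeg=(0,0,0,0,1,2,0,1,1)
step 2: output 1; order=[0,1]; indeg=(0,0,0,0,1,1,0,1,0)
step 3: output 2; order=[0,1,2]; indeg=(0,0,0,0,1,1,0,0,0)
step 4: output 3; order=[0,1,2,3]; indeg=(0,0,0,0,1,1,0,0,0)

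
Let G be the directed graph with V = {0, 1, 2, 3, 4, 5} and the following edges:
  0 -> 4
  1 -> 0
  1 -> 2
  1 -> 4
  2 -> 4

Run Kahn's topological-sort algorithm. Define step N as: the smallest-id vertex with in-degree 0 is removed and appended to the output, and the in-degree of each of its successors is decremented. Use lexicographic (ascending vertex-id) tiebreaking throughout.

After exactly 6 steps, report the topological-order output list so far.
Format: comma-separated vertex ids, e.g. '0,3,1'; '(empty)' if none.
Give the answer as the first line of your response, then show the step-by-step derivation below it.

1,0,2,3,4,5

step 1: output 1; order=[1]; indeg=(0,0,0,0,2,0)
step 2: output 0; order=[1,0]; indeg=(0,0,0,0,1,0)
step 3: output 2; order=[1,0,2]; indeg=(0,0,0,0,0,0)
step 4: output 3; order=[1,0,2,3]; indeg=(0,0,0,0,0,0)
step 5: output 4; order=[1,0,2,3,4]; indeg=(0,0,0,0,0,0)
step 6: output 5; order=[1,0,2,3,4,5]; indeg=(0,0,0,0,0,0)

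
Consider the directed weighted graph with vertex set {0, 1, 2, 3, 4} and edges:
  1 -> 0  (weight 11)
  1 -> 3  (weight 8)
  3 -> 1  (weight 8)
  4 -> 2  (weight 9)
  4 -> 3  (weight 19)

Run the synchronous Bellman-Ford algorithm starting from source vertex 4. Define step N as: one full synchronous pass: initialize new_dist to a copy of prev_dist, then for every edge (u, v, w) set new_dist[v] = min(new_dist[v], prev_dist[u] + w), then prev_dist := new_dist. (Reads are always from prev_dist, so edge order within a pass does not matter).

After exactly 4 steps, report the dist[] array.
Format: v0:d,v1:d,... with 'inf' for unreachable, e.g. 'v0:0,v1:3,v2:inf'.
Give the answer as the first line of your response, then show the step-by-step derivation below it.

v0:38,v1:27,v2:9,v3:19,v4:0

step 1: dist = v0:inf,v1:inf,v2:9,v3:19,v4:0
step 2: dist = v0:inf,v1:27,v2:9,v3:19,v4:0
step 3: dist = v0:38,v1:27,v2:9,v3:19,v4:0
step 4: dist = v0:38,v1:27,v2:9,v3:19,v4:0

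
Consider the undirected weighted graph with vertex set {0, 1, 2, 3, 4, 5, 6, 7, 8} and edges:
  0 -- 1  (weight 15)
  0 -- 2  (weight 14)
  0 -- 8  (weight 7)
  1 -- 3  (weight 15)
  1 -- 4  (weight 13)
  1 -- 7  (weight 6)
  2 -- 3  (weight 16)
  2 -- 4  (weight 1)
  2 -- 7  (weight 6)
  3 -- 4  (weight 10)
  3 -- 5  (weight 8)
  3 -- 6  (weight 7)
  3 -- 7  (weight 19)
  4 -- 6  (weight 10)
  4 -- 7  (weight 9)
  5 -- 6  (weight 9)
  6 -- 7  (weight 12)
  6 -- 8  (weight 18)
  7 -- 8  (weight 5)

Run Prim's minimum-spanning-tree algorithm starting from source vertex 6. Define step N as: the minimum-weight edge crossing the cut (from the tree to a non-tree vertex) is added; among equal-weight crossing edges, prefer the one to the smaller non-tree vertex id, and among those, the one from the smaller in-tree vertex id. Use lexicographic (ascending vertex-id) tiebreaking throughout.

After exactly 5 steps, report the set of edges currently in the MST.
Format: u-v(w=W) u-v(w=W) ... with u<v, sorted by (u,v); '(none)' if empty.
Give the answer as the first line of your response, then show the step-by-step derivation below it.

2-4(w=1) 2-7(w=6) 3-4(w=10) 3-5(w=8) 3-6(w=7)

step 1: add edge 3-6 (w=7); MST = {3-6(w=7)}
step 2: add edge 3-5 (w=8); MST = {3-5(w=8) 3-6(w=7)}
step 3: add edge 3-4 (w=10); MST = {3-4(w=10) 3-5(w=8) 3-6(w=7)}
step 4: add edge 2-4 (w=1); MST = {2-4(w=1) 3-4(w=10) 3-5(w=8) 3-6(w=7)}
step 5: add edge 2-7 (w=6); MST = {2-4(w=1) 2-7(w=6) 3-4(w=10) 3-5(w=8) 3-6(w=7)}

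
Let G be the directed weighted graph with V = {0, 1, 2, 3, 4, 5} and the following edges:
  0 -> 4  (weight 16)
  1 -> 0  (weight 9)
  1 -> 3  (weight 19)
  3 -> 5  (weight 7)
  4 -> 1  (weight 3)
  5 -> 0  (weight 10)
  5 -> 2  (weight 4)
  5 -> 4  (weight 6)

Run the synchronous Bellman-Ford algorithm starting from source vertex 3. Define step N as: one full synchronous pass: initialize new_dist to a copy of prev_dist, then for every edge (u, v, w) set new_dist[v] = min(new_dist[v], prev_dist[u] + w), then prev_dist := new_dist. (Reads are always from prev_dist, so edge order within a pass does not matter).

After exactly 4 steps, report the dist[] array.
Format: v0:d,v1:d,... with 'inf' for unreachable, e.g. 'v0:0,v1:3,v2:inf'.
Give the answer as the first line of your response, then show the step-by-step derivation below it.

v0:17,v1:16,v2:11,v3:0,v4:13,v5:7

step 1: dist = v0:inf,v1:inf,v2:inf,v3:0,v4:inf,v5:7
step 2: dist = v0:17,v1:inf,v2:11,v3:0,v4:13,v5:7
step 3: dist = v0:17,v1:16,v2:11,v3:0,v4:13,v5:7
step 4: dist = v0:17,v1:16,v2:11,v3:0,v4:13,v5:7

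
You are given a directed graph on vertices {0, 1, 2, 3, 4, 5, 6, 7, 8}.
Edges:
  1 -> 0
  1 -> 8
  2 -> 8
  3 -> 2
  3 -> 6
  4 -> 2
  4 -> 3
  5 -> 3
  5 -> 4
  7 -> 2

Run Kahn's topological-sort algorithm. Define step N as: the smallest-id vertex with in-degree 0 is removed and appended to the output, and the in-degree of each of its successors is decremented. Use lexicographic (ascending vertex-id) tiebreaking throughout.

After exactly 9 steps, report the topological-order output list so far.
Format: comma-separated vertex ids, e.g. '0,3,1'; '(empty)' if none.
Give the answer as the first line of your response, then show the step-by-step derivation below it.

1,0,5,4,3,6,7,2,8

step 1: output 1; order=[1]; indeg=(0,0,3,2,1,0,1,0,1)
step 2: output 0; order=[1,0]; indeg=(0,0,3,2,1,0,1,0,1)
step 3: output 5; order=[1,0,5]; indeg=(0,0,3,1,0,0,1,0,1)
step 4: output 4; order=[1,0,5,4]; indeg=(0,0,2,0,0,0,1,0,1)
step 5: output 3; order=[1,0,5,4,3]; indeg=(0,0,1,0,0,0,0,0,1)
step 6: output 6; order=[1,0,5,4,3,6]; indeg=(0,0,1,0,0,0,0,0,1)
step 7: output 7; order=[1,0,5,4,3,6,7]; indeg=(0,0,0,0,0,0,0,0,1)
step 8: output 2; order=[1,0,5,4,3,6,7,2]; indeg=(0,0,0,0,0,0,0,0,0)
step 9: output 8; order=[1,0,5,4,3,6,7,2,8]; indeg=(0,0,0,0,0,0,0,0,0)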